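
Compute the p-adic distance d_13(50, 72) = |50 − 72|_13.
d_13(50, 72) = 1

Step 1 — x − y = 50 − 72 = -22. Step 2 — v_13(-22) = 0 (factor: -22 = −(13^0 · 22); the sign does not affect v_p). Step 3 — |x − y|_13 = 13^{0} = 1.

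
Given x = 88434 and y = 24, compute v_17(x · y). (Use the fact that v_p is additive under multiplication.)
v_17(2122416) = 3

v_p(x) = 3 (factor: 88434 = 17^3 · 18); v_p(y) = 0 (factor: 24 = 17^0 · 24). Additivity: v_p(xy) = v_p(x) + v_p(y) = 3 + 0 = 3. (Direct check: xy = 2122416 = 17^3 · (432).)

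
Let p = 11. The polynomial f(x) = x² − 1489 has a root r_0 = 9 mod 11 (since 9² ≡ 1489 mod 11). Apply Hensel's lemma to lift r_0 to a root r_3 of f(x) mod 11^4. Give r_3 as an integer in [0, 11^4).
r_3 = 11394 (mod 14641)

Hensel's recurrence: r_{i+1} = r_i − f(r_i)·(f′(r_i))^{-1} mod 11^{i+2}, with f′(x) = 2x. Iterate:
  r_0 = 9 (mod 11)
  r_1 = 20 (mod 121)
  r_2 = 746 (mod 1331)
  r_3 = 11394 (mod 14641)
Final: r_3 = 11394, and one checks f(r_3) ≡ 0 mod 11^4.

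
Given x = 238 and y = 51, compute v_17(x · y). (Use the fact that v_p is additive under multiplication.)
v_17(12138) = 2

v_p(x) = 1 (factor: 238 = 17^1 · 14); v_p(y) = 1 (factor: 51 = 17^1 · 3). Additivity: v_p(xy) = v_p(x) + v_p(y) = 1 + 1 = 2. (Direct check: xy = 12138 = 17^2 · (42).)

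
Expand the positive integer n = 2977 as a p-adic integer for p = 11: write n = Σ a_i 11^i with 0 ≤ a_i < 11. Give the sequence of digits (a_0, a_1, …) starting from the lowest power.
(a_0, a_1, …) = (7, 6, 2, 2)

Repeated division by 11 gives the digits low-to-high: 2977 = 7 + 6·11^1 + 2·11^2 + 2·11^3. Digit sequence: (7, 6, 2, 2).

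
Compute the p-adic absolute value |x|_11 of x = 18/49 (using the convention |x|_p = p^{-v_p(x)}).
|18/49|_11 = 1

Step 1 — compute v_11(x) by factoring powers of 11 out of the numerator and denominator: v_11(18/49) = 0. Step 2 — apply |x|_p = p^{-v_p(x)} = 11^{0} = 1.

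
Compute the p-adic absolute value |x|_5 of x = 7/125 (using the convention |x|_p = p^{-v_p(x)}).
|7/125|_5 = 125

Step 1 — compute v_5(x) by factoring powers of 5 out of the numerator and denominator: v_5(7/125) = -3. Step 2 — apply |x|_p = p^{-v_p(x)} = 5^{3} = 125.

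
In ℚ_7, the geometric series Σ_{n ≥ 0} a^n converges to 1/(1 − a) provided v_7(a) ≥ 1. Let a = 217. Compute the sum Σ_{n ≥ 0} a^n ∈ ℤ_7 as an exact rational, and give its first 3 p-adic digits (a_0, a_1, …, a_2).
Σ a^n = 1/(1 − a) = -1/216;  first 3 digits = (1, 3, 6)

v_7(a) = 1 ≥ 1, so the series converges in ℤ_7 to 1/(1 − a) = 1/(1 − 217) = -1/216. Expand this rational in ℤ_7: compute digits iteratively via d_i = x_i mod 7, x_{i+1} = (x_i − d_i)/7. The first 3 digits are (1, 3, 6).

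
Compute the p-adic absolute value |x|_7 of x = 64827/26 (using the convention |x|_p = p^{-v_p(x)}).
|64827/26|_7 = 1/2401

Step 1 — compute v_7(x) by factoring powers of 7 out of the numerator and denominator: v_7(64827/26) = 4. Step 2 — apply |x|_p = p^{-v_p(x)} = 7^{-4} = 1/2401.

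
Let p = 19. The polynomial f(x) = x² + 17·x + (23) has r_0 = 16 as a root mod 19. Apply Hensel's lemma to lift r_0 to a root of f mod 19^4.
r_3 = 85687 (mod 130321)

Hensel: r_{i+1} = r_i − f(r_i)·(f′(r_i))^{-1} mod 19^{i+2}, f′(x) = 2x + 17. Iterate:
  r_0 = 16 (mod 19)
  r_1 = 130 (mod 361)
  r_2 = 3379 (mod 6859)
  r_3 = 85687 (mod 130321)
Final: r = 85687 satisfies f(r) ≡ 0 mod 19^4.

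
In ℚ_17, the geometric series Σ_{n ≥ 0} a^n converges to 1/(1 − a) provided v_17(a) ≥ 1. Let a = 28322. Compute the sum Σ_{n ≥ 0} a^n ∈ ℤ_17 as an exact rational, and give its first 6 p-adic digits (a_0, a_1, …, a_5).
Σ a^n = 1/(1 − a) = -1/28321;  first 6 digits = (1, 0, 13, 5, 16, 3)

v_17(a) = 2 ≥ 1, so the series converges in ℤ_17 to 1/(1 − a) = 1/(1 − 28322) = -1/28321. Expand this rational in ℤ_17: compute digits iteratively via d_i = x_i mod 17, x_{i+1} = (x_i − d_i)/17. The first 6 digits are (1, 0, 13, 5, 16, 3).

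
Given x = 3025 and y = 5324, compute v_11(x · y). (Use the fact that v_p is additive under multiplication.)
v_11(16105100) = 5

v_p(x) = 2 (factor: 3025 = 11^2 · 25); v_p(y) = 3 (factor: 5324 = 11^3 · 4). Additivity: v_p(xy) = v_p(x) + v_p(y) = 2 + 3 = 5. (Direct check: xy = 16105100 = 11^5 · (100).)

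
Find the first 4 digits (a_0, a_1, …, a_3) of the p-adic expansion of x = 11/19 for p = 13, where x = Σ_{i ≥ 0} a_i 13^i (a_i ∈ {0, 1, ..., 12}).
(a_0, …, a_3) = (4, 10, 4, 1)

v_13(11/19) = 0 (numerator and denominator both coprime to 13), so x ∈ ℤ_13^×. Compute digits iteratively via a_i = x_i mod 13, x_{i+1} = (x_i − a_i)/13, with x_0 = x:
  x_0 = 11/19;  a_0 = 4;  x_1 = (x_0 − 4)/13 = -5/19
  x_1 = -5/19;  a_1 = 10;  x_2 = (x_1 − 10)/13 = -15/19
  x_2 = -15/19;  a_2 = 4;  x_3 = (x_2 − 4)/13 = -7/19
  x_3 = -7/19;  a_3 = 1;  x_4 = (x_3 − 1)/13 = -2/19
Digits: (4, 10, 4, 1).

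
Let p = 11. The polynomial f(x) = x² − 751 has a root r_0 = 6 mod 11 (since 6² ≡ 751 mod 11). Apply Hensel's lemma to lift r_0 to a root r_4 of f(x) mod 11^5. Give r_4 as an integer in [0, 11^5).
r_4 = 52630 (mod 161051)

Hensel's recurrence: r_{i+1} = r_i − f(r_i)·(f′(r_i))^{-1} mod 11^{i+2}, with f′(x) = 2x. Iterate:
  r_0 = 6 (mod 11)
  r_1 = 116 (mod 121)
  r_2 = 721 (mod 1331)
  r_3 = 8707 (mod 14641)
  r_4 = 52630 (mod 161051)
Final: r_4 = 52630, and one checks f(r_4) ≡ 0 mod 11^5.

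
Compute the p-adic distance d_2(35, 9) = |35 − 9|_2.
d_2(35, 9) = 1/2

Step 1 — x − y = 35 − 9 = 26. Step 2 — v_2(26) = 1 (factor: 26 = (2^1 · 13); the sign does not affect v_p). Step 3 — |x − y|_2 = 2^{-1} = 1/2.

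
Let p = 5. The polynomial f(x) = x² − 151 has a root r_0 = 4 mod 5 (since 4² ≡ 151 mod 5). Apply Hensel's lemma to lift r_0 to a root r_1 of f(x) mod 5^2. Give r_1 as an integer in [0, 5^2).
r_1 = 24 (mod 25)

Hensel's recurrence: r_{i+1} = r_i − f(r_i)·(f′(r_i))^{-1} mod 5^{i+2}, with f′(x) = 2x. Iterate:
  r_0 = 4 (mod 5)
  r_1 = 24 (mod 25)
Final: r_1 = 24, and one checks f(r_1) ≡ 0 mod 5^2.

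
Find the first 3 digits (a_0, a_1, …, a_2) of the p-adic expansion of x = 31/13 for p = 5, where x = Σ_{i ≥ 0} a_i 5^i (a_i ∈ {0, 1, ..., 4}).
(a_0, …, a_2) = (2, 2, 0)

v_5(31/13) = 0 (numerator and denominator both coprime to 5), so x ∈ ℤ_5^×. Compute digits iteratively via a_i = x_i mod 5, x_{i+1} = (x_i − a_i)/5, with x_0 = x:
  x_0 = 31/13;  a_0 = 2;  x_1 = (x_0 − 2)/5 = 1/13
  x_1 = 1/13;  a_1 = 2;  x_2 = (x_1 − 2)/5 = -5/13
  x_2 = -5/13;  a_2 = 0;  x_3 = (x_2 − 0)/5 = -1/13
Digits: (2, 2, 0).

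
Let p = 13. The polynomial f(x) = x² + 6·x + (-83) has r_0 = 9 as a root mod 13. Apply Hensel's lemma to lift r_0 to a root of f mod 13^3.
r_2 = 711 (mod 2197)

Hensel: r_{i+1} = r_i − f(r_i)·(f′(r_i))^{-1} mod 13^{i+2}, f′(x) = 2x + 6. Iterate:
  r_0 = 9 (mod 13)
  r_1 = 35 (mod 169)
  r_2 = 711 (mod 2197)
Final: r = 711 satisfies f(r) ≡ 0 mod 13^3.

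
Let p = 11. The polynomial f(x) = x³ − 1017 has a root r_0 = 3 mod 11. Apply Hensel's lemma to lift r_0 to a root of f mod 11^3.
r_2 = 1169 (mod 1331)

Hensel: r_{i+1} = r_i − f(r_i)/f′(r_i) mod 11^{i+2}, where f′(x) = 3x². Iterate:
  r_0 = 3 (mod 11)
  r_1 = 80 (mod 121)
  r_2 = 1169 (mod 1331)
Final: r = 1169 with f(r) ≡ 0 mod 11^3.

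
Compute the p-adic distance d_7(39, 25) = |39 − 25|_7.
d_7(39, 25) = 1/7

Step 1 — x − y = 39 − 25 = 14. Step 2 — v_7(14) = 1 (factor: 14 = (7^1 · 2); the sign does not affect v_p). Step 3 — |x − y|_7 = 7^{-1} = 1/7.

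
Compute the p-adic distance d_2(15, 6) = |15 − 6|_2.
d_2(15, 6) = 1

Step 1 — x − y = 15 − 6 = 9. Step 2 — v_2(9) = 0 (factor: 9 = (2^0 · 9); the sign does not affect v_p). Step 3 — |x − y|_2 = 2^{0} = 1.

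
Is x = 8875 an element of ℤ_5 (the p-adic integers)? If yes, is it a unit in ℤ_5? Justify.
x ∈ ℤ_5 but not a unit; v_5(x) = 3 > 0

ℤ_5 = {x ∈ ℚ_5 : v_5(x) ≥ 0} and ℤ_5^× = {x ∈ ℤ_5 : v_5(x) = 0}. Here v_5(8875) = v_5(num) − v_5(den) = 3; compare against these criteria.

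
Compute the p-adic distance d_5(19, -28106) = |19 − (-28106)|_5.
d_5(19, -28106) = 1/3125

Step 1 — x − y = 19 − (-28106) = 28125. Step 2 — v_5(28125) = 5 (factor: 28125 = (5^5 · 9); the sign does not affect v_p). Step 3 — |x − y|_5 = 5^{-5} = 1/3125.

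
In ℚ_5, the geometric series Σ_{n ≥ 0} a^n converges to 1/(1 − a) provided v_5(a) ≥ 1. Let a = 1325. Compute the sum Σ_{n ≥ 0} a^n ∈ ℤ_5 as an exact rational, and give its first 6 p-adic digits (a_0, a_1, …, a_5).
Σ a^n = 1/(1 − a) = -1/1324;  first 6 digits = (1, 0, 3, 0, 1, 2)

v_5(a) = 2 ≥ 1, so the series converges in ℤ_5 to 1/(1 − a) = 1/(1 − 1325) = -1/1324. Expand this rational in ℤ_5: compute digits iteratively via d_i = x_i mod 5, x_{i+1} = (x_i − d_i)/5. The first 6 digits are (1, 0, 3, 0, 1, 2).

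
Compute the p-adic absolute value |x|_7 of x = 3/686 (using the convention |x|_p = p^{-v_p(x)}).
|3/686|_7 = 343

Step 1 — compute v_7(x) by factoring powers of 7 out of the numerator and denominator: v_7(3/686) = -3. Step 2 — apply |x|_p = p^{-v_p(x)} = 7^{3} = 343.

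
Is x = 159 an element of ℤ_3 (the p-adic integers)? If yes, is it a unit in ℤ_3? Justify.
x ∈ ℤ_3 but not a unit; v_3(x) = 1 > 0

ℤ_3 = {x ∈ ℚ_3 : v_3(x) ≥ 0} and ℤ_3^× = {x ∈ ℤ_3 : v_3(x) = 0}. Here v_3(159) = v_3(num) − v_3(den) = 1; compare against these criteria.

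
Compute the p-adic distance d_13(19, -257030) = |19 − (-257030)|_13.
d_13(19, -257030) = 1/28561

Step 1 — x − y = 19 − (-257030) = 257049. Step 2 — v_13(257049) = 4 (factor: 257049 = (13^4 · 9); the sign does not affect v_p). Step 3 — |x − y|_13 = 13^{-4} = 1/28561.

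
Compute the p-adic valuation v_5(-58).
v_5(-58) = 0

v_5(n) is the largest exponent k such that 5^k divides n. Factor out: -58 = -5^0 · 58. (Sign doesn't affect v_p.) So v_5(-58) = 0.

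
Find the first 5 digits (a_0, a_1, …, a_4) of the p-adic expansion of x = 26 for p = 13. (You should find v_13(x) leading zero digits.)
(a_0, …, a_4) = (0, 2, 0, 0, 0)

v_13(26) = 1, so a_0 = ... = a_0 = 0. Factor out: x = 13^1 · u with u = 2 a unit in ℤ_13. Expand u iteratively via a_{v+i} = u_i mod 13, u_{i+1} = (u_i − a_{v+i})/13:
  u_0 = 2;  a_1 = 2;  u_1 = (u_0 − 2)/13 = 0
  u_1 = 0;  a_2 = 0;  u_2 = (u_1 − 0)/13 = 0
  u_2 = 0;  a_3 = 0;  u_3 = (u_2 − 0)/13 = 0
  u_3 = 0;  a_4 = 0;  u_4 = (u_3 − 0)/13 = 0
Digits: (0, 2, 0, 0, 0).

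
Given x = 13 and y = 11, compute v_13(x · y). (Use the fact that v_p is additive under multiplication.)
v_13(143) = 1

v_p(x) = 1 (factor: 13 = 13^1 · 1); v_p(y) = 0 (factor: 11 = 13^0 · 11). Additivity: v_p(xy) = v_p(x) + v_p(y) = 1 + 0 = 1. (Direct check: xy = 143 = 13^1 · (11).)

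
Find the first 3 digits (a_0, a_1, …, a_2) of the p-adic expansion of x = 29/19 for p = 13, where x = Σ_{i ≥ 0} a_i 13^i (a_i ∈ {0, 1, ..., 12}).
(a_0, …, a_2) = (7, 3, 10)

v_13(29/19) = 0 (numerator and denominator both coprime to 13), so x ∈ ℤ_13^×. Compute digits iteratively via a_i = x_i mod 13, x_{i+1} = (x_i − a_i)/13, with x_0 = x:
  x_0 = 29/19;  a_0 = 7;  x_1 = (x_0 − 7)/13 = -8/19
  x_1 = -8/19;  a_1 = 3;  x_2 = (x_1 − 3)/13 = -5/19
  x_2 = -5/19;  a_2 = 10;  x_3 = (x_2 − 10)/13 = -15/19
Digits: (7, 3, 10).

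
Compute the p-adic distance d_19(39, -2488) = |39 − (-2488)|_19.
d_19(39, -2488) = 1/361

Step 1 — x − y = 39 − (-2488) = 2527. Step 2 — v_19(2527) = 2 (factor: 2527 = (19^2 · 7); the sign does not affect v_p). Step 3 — |x − y|_19 = 19^{-2} = 1/361.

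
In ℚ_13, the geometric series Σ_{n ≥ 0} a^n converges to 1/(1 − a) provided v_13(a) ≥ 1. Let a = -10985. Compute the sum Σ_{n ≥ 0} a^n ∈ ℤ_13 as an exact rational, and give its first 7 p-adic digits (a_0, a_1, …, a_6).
Σ a^n = 1/(1 − a) = 1/10986;  first 7 digits = (1, 0, 0, 8, 12, 12, 11)

v_13(a) = 3 ≥ 1, so the series converges in ℤ_13 to 1/(1 − a) = 1/(1 − (-10985)) = 1/10986. Expand this rational in ℤ_13: compute digits iteratively via d_i = x_i mod 13, x_{i+1} = (x_i − d_i)/13. The first 7 digits are (1, 0, 0, 8, 12, 12, 11).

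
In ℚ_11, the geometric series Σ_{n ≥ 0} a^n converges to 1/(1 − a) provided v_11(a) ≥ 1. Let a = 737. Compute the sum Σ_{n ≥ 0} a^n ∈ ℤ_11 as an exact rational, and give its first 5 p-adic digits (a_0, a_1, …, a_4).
Σ a^n = 1/(1 − a) = -1/736;  first 5 digits = (1, 1, 7, 2, 1)

v_11(a) = 1 ≥ 1, so the series converges in ℤ_11 to 1/(1 − a) = 1/(1 − 737) = -1/736. Expand this rational in ℤ_11: compute digits iteratively via d_i = x_i mod 11, x_{i+1} = (x_i − d_i)/11. The first 5 digits are (1, 1, 7, 2, 1).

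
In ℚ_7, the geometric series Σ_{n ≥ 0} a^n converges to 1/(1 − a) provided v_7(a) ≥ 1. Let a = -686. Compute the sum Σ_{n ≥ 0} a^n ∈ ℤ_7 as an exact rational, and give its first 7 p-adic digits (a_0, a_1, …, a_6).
Σ a^n = 1/(1 − a) = 1/687;  first 7 digits = (1, 0, 0, 5, 6, 6, 3)

v_7(a) = 3 ≥ 1, so the series converges in ℤ_7 to 1/(1 − a) = 1/(1 − (-686)) = 1/687. Expand this rational in ℤ_7: compute digits iteratively via d_i = x_i mod 7, x_{i+1} = (x_i − d_i)/7. The first 7 digits are (1, 0, 0, 5, 6, 6, 3).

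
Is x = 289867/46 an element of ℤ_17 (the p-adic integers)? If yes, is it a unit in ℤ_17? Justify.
x ∈ ℤ_17 but not a unit; v_17(x) = 3 > 0

ℤ_17 = {x ∈ ℚ_17 : v_17(x) ≥ 0} and ℤ_17^× = {x ∈ ℤ_17 : v_17(x) = 0}. Here v_17(289867/46) = v_17(num) − v_17(den) = 3; compare against these criteria.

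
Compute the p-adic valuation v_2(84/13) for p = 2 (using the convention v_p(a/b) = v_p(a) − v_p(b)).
v_2(84/13) = 2

Factor powers of 2 from the numerator and denominator of the reduced fraction: 84 = 2^2 · 21 and 13 = 2^0 · 13. Apply v_p(a/b) = v_p(a) − v_p(b): v_2(84/13) = 2 − 0 = 2.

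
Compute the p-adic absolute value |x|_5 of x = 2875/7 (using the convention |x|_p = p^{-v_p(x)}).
|2875/7|_5 = 1/125

Step 1 — compute v_5(x) by factoring powers of 5 out of the numerator and denominator: v_5(2875/7) = 3. Step 2 — apply |x|_p = p^{-v_p(x)} = 5^{-3} = 1/125.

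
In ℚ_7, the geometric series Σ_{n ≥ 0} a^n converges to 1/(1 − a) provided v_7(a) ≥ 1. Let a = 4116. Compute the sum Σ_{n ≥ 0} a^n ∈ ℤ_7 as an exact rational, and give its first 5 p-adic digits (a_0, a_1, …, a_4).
Σ a^n = 1/(1 − a) = -1/4115;  first 5 digits = (1, 0, 0, 5, 1)

v_7(a) = 3 ≥ 1, so the series converges in ℤ_7 to 1/(1 − a) = 1/(1 − 4116) = -1/4115. Expand this rational in ℤ_7: compute digits iteratively via d_i = x_i mod 7, x_{i+1} = (x_i − d_i)/7. The first 5 digits are (1, 0, 0, 5, 1).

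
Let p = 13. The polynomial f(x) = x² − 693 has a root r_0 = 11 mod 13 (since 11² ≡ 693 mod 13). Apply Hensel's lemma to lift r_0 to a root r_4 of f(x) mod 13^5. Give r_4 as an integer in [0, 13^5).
r_4 = 74904 (mod 371293)

Hensel's recurrence: r_{i+1} = r_i − f(r_i)·(f′(r_i))^{-1} mod 13^{i+2}, with f′(x) = 2x. Iterate:
  r_0 = 11 (mod 13)
  r_1 = 37 (mod 169)
  r_2 = 206 (mod 2197)
  r_3 = 17782 (mod 28561)
  r_4 = 74904 (mod 371293)
Final: r_4 = 74904, and one checks f(r_4) ≡ 0 mod 13^5.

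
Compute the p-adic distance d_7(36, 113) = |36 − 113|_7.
d_7(36, 113) = 1/7

Step 1 — x − y = 36 − 113 = -77. Step 2 — v_7(-77) = 1 (factor: -77 = −(7^1 · 11); the sign does not affect v_p). Step 3 — |x − y|_7 = 7^{-1} = 1/7.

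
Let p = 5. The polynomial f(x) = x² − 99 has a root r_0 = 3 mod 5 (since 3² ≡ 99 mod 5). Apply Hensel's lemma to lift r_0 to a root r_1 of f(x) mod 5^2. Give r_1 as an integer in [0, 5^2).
r_1 = 18 (mod 25)

Hensel's recurrence: r_{i+1} = r_i − f(r_i)·(f′(r_i))^{-1} mod 5^{i+2}, with f′(x) = 2x. Iterate:
  r_0 = 3 (mod 5)
  r_1 = 18 (mod 25)
Final: r_1 = 18, and one checks f(r_1) ≡ 0 mod 5^2.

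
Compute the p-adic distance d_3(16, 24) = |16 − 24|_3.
d_3(16, 24) = 1

Step 1 — x − y = 16 − 24 = -8. Step 2 — v_3(-8) = 0 (factor: -8 = −(3^0 · 8); the sign does not affect v_p). Step 3 — |x − y|_3 = 3^{0} = 1.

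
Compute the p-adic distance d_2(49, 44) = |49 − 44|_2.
d_2(49, 44) = 1

Step 1 — x − y = 49 − 44 = 5. Step 2 — v_2(5) = 0 (factor: 5 = (2^0 · 5); the sign does not affect v_p). Step 3 — |x − y|_2 = 2^{0} = 1.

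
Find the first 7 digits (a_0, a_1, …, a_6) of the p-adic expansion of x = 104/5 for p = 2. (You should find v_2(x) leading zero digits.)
(a_0, …, a_6) = (0, 0, 0, 1, 0, 0, 1)

v_2(104/5) = 3, so a_0 = ... = a_2 = 0. Factor out: x = 2^3 · u with u = 13/5 a unit in ℤ_2. Expand u iteratively via a_{v+i} = u_i mod 2, u_{i+1} = (u_i − a_{v+i})/2:
  u_0 = 13/5;  a_3 = 1;  u_1 = (u_0 − 1)/2 = 4/5
  u_1 = 4/5;  a_4 = 0;  u_2 = (u_1 − 0)/2 = 2/5
  u_2 = 2/5;  a_5 = 0;  u_3 = (u_2 − 0)/2 = 1/5
  u_3 = 1/5;  a_6 = 1;  u_4 = (u_3 − 1)/2 = -2/5
Digits: (0, 0, 0, 1, 0, 0, 1).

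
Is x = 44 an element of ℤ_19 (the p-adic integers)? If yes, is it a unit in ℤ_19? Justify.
x ∈ ℤ_19^× (unit); v_19(x) = 0

ℤ_19 = {x ∈ ℚ_19 : v_19(x) ≥ 0} and ℤ_19^× = {x ∈ ℤ_19 : v_19(x) = 0}. Here v_19(44) = v_19(num) − v_19(den) = 0; compare against these criteria.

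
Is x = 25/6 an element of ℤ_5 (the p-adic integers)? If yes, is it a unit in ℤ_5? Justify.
x ∈ ℤ_5 but not a unit; v_5(x) = 2 > 0

ℤ_5 = {x ∈ ℚ_5 : v_5(x) ≥ 0} and ℤ_5^× = {x ∈ ℤ_5 : v_5(x) = 0}. Here v_5(25/6) = v_5(num) − v_5(den) = 2; compare against these criteria.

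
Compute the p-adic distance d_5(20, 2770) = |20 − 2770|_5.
d_5(20, 2770) = 1/125

Step 1 — x − y = 20 − 2770 = -2750. Step 2 — v_5(-2750) = 3 (factor: -2750 = −(5^3 · 22); the sign does not affect v_p). Step 3 — |x − y|_5 = 5^{-3} = 1/125.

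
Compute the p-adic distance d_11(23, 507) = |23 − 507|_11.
d_11(23, 507) = 1/121

Step 1 — x − y = 23 − 507 = -484. Step 2 — v_11(-484) = 2 (factor: -484 = −(11^2 · 4); the sign does not affect v_p). Step 3 — |x − y|_11 = 11^{-2} = 1/121.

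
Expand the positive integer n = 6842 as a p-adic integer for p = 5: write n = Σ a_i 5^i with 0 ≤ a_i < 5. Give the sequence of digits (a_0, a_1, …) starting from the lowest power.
(a_0, a_1, …) = (2, 3, 3, 4, 0, 2)

Repeated division by 5 gives the digits low-to-high: 6842 = 2 + 3·5^1 + 3·5^2 + 4·5^3 + 2·5^5. Digit sequence: (2, 3, 3, 4, 0, 2).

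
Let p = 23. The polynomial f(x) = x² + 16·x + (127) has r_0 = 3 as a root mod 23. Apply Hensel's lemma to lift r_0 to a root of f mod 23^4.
r_3 = 99110 (mod 279841)

Hensel: r_{i+1} = r_i − f(r_i)·(f′(r_i))^{-1} mod 23^{i+2}, f′(x) = 2x + 16. Iterate:
  r_0 = 3 (mod 23)
  r_1 = 187 (mod 529)
  r_2 = 1774 (mod 12167)
  r_3 = 99110 (mod 279841)
Final: r = 99110 satisfies f(r) ≡ 0 mod 23^4.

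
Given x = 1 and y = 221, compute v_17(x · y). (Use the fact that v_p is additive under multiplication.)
v_17(221) = 1

v_p(x) = 0 (factor: 1 = 17^0 · 1); v_p(y) = 1 (factor: 221 = 17^1 · 13). Additivity: v_p(xy) = v_p(x) + v_p(y) = 0 + 1 = 1. (Direct check: xy = 221 = 17^1 · (13).)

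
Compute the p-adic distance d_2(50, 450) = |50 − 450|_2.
d_2(50, 450) = 1/16

Step 1 — x − y = 50 − 450 = -400. Step 2 — v_2(-400) = 4 (factor: -400 = −(2^4 · 25); the sign does not affect v_p). Step 3 — |x − y|_2 = 2^{-4} = 1/16.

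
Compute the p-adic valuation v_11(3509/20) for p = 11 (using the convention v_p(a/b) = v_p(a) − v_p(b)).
v_11(3509/20) = 2

Factor powers of 11 from the numerator and denominator of the reduced fraction: 3509 = 11^2 · 29 and 20 = 11^0 · 20. Apply v_p(a/b) = v_p(a) − v_p(b): v_11(3509/20) = 2 − 0 = 2.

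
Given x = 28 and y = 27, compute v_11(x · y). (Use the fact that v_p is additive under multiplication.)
v_11(756) = 0

v_p(x) = 0 (factor: 28 = 11^0 · 28); v_p(y) = 0 (factor: 27 = 11^0 · 27). Additivity: v_p(xy) = v_p(x) + v_p(y) = 0 + 0 = 0. (Direct check: xy = 756 = 11^0 · (756).)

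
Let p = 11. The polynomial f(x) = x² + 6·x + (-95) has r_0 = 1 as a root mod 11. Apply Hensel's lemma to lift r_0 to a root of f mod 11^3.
r_2 = 496 (mod 1331)

Hensel: r_{i+1} = r_i − f(r_i)·(f′(r_i))^{-1} mod 11^{i+2}, f′(x) = 2x + 6. Iterate:
  r_0 = 1 (mod 11)
  r_1 = 12 (mod 121)
  r_2 = 496 (mod 1331)
Final: r = 496 satisfies f(r) ≡ 0 mod 11^3.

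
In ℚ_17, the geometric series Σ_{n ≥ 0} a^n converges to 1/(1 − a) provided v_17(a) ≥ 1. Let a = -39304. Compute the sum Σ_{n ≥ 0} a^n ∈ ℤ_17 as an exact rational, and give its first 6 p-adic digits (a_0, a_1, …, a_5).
Σ a^n = 1/(1 − a) = 1/39305;  first 6 digits = (1, 0, 0, 9, 16, 16)

v_17(a) = 3 ≥ 1, so the series converges in ℤ_17 to 1/(1 − a) = 1/(1 − (-39304)) = 1/39305. Expand this rational in ℤ_17: compute digits iteratively via d_i = x_i mod 17, x_{i+1} = (x_i − d_i)/17. The first 6 digits are (1, 0, 0, 9, 16, 16).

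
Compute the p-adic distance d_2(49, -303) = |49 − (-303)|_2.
d_2(49, -303) = 1/32

Step 1 — x − y = 49 − (-303) = 352. Step 2 — v_2(352) = 5 (factor: 352 = (2^5 · 11); the sign does not affect v_p). Step 3 — |x − y|_2 = 2^{-5} = 1/32.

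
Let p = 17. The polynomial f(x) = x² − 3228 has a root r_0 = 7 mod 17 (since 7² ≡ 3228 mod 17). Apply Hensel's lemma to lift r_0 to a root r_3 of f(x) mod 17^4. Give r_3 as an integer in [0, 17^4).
r_3 = 30063 (mod 83521)

Hensel's recurrence: r_{i+1} = r_i − f(r_i)·(f′(r_i))^{-1} mod 17^{i+2}, with f′(x) = 2x. Iterate:
  r_0 = 7 (mod 17)
  r_1 = 7 (mod 289)
  r_2 = 585 (mod 4913)
  r_3 = 30063 (mod 83521)
Final: r_3 = 30063, and one checks f(r_3) ≡ 0 mod 17^4.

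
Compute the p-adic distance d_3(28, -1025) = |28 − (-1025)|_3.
d_3(28, -1025) = 1/81

Step 1 — x − y = 28 − (-1025) = 1053. Step 2 — v_3(1053) = 4 (factor: 1053 = (3^4 · 13); the sign does not affect v_p). Step 3 — |x − y|_3 = 3^{-4} = 1/81.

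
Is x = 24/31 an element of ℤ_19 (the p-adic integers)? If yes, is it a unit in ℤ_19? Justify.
x ∈ ℤ_19^× (unit); v_19(x) = 0

ℤ_19 = {x ∈ ℚ_19 : v_19(x) ≥ 0} and ℤ_19^× = {x ∈ ℤ_19 : v_19(x) = 0}. Here v_19(24/31) = v_19(num) − v_19(den) = 0; compare against these criteria.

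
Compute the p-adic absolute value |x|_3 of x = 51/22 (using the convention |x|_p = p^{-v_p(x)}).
|51/22|_3 = 1/3

Step 1 — compute v_3(x) by factoring powers of 3 out of the numerator and denominator: v_3(51/22) = 1. Step 2 — apply |x|_p = p^{-v_p(x)} = 3^{-1} = 1/3.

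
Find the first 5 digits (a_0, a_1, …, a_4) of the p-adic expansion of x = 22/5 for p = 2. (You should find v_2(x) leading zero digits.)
(a_0, …, a_4) = (0, 1, 1, 1, 1)

v_2(22/5) = 1, so a_0 = ... = a_0 = 0. Factor out: x = 2^1 · u with u = 11/5 a unit in ℤ_2. Expand u iteratively via a_{v+i} = u_i mod 2, u_{i+1} = (u_i − a_{v+i})/2:
  u_0 = 11/5;  a_1 = 1;  u_1 = (u_0 − 1)/2 = 3/5
  u_1 = 3/5;  a_2 = 1;  u_2 = (u_1 − 1)/2 = -1/5
  u_2 = -1/5;  a_3 = 1;  u_3 = (u_2 − 1)/2 = -3/5
  u_3 = -3/5;  a_4 = 1;  u_4 = (u_3 − 1)/2 = -4/5
Digits: (0, 1, 1, 1, 1).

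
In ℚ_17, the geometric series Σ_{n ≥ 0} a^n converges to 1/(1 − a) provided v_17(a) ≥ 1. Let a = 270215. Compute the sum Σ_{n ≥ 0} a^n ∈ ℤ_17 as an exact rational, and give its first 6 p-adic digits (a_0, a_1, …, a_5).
Σ a^n = 1/(1 − a) = -1/270214;  first 6 digits = (1, 0, 0, 4, 3, 0)

v_17(a) = 3 ≥ 1, so the series converges in ℤ_17 to 1/(1 − a) = 1/(1 − 270215) = -1/270214. Expand this rational in ℤ_17: compute digits iteratively via d_i = x_i mod 17, x_{i+1} = (x_i − d_i)/17. The first 6 digits are (1, 0, 0, 4, 3, 0).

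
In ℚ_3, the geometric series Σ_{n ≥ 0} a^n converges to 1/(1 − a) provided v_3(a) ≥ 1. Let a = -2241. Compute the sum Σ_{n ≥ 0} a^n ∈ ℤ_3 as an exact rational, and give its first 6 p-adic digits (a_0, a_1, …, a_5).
Σ a^n = 1/(1 − a) = 1/2242;  first 6 digits = (1, 0, 0, 1, 2, 2)

v_3(a) = 3 ≥ 1, so the series converges in ℤ_3 to 1/(1 − a) = 1/(1 − (-2241)) = 1/2242. Expand this rational in ℤ_3: compute digits iteratively via d_i = x_i mod 3, x_{i+1} = (x_i − d_i)/3. The first 6 digits are (1, 0, 0, 1, 2, 2).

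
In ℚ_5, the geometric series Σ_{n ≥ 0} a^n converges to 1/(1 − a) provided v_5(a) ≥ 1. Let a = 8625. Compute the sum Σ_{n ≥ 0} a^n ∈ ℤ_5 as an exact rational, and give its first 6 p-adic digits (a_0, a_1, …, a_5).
Σ a^n = 1/(1 − a) = -1/8624;  first 6 digits = (1, 0, 0, 4, 3, 2)

v_5(a) = 3 ≥ 1, so the series converges in ℤ_5 to 1/(1 − a) = 1/(1 − 8625) = -1/8624. Expand this rational in ℤ_5: compute digits iteratively via d_i = x_i mod 5, x_{i+1} = (x_i − d_i)/5. The first 6 digits are (1, 0, 0, 4, 3, 2).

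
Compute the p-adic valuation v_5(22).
v_5(22) = 0

v_5(n) is the largest exponent k such that 5^k divides n. Factor out: 22 = 5^0 · 22. (Sign doesn't affect v_p.) So v_5(22) = 0.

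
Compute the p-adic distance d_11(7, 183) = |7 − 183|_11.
d_11(7, 183) = 1/11

Step 1 — x − y = 7 − 183 = -176. Step 2 — v_11(-176) = 1 (factor: -176 = −(11^1 · 16); the sign does not affect v_p). Step 3 — |x − y|_11 = 11^{-1} = 1/11.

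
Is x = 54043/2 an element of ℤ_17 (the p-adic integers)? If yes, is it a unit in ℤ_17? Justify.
x ∈ ℤ_17 but not a unit; v_17(x) = 3 > 0

ℤ_17 = {x ∈ ℚ_17 : v_17(x) ≥ 0} and ℤ_17^× = {x ∈ ℤ_17 : v_17(x) = 0}. Here v_17(54043/2) = v_17(num) − v_17(den) = 3; compare against these criteria.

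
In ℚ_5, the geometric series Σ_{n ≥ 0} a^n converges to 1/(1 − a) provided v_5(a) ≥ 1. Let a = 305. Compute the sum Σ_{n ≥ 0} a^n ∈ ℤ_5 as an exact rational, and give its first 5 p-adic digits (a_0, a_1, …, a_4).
Σ a^n = 1/(1 − a) = -1/304;  first 5 digits = (1, 1, 3, 2, 1)

v_5(a) = 1 ≥ 1, so the series converges in ℤ_5 to 1/(1 − a) = 1/(1 − 305) = -1/304. Expand this rational in ℤ_5: compute digits iteratively via d_i = x_i mod 5, x_{i+1} = (x_i − d_i)/5. The first 5 digits are (1, 1, 3, 2, 1).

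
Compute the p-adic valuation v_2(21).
v_2(21) = 0

v_2(n) is the largest exponent k such that 2^k divides n. Factor out: 21 = 2^0 · 21. (Sign doesn't affect v_p.) So v_2(21) = 0.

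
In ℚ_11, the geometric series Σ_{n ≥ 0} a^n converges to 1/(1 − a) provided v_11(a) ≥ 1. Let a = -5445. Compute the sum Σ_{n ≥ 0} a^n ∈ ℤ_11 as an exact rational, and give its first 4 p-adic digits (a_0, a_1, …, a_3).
Σ a^n = 1/(1 − a) = 1/5446;  first 4 digits = (1, 0, 10, 6)

v_11(a) = 2 ≥ 1, so the series converges in ℤ_11 to 1/(1 − a) = 1/(1 − (-5445)) = 1/5446. Expand this rational in ℤ_11: compute digits iteratively via d_i = x_i mod 11, x_{i+1} = (x_i − d_i)/11. The first 4 digits are (1, 0, 10, 6).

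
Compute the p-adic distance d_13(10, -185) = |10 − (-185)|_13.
d_13(10, -185) = 1/13

Step 1 — x − y = 10 − (-185) = 195. Step 2 — v_13(195) = 1 (factor: 195 = (13^1 · 15); the sign does not affect v_p). Step 3 — |x − y|_13 = 13^{-1} = 1/13.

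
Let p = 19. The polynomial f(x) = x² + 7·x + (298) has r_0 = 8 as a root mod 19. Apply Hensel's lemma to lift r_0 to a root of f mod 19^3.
r_2 = 1528 (mod 6859)

Hensel: r_{i+1} = r_i − f(r_i)·(f′(r_i))^{-1} mod 19^{i+2}, f′(x) = 2x + 7. Iterate:
  r_0 = 8 (mod 19)
  r_1 = 84 (mod 361)
  r_2 = 1528 (mod 6859)
Final: r = 1528 satisfies f(r) ≡ 0 mod 19^3.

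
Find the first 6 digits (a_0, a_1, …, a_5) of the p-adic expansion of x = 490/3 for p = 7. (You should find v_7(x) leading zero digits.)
(a_0, …, a_5) = (0, 0, 1, 5, 4, 4)

v_7(490/3) = 2, so a_0 = ... = a_1 = 0. Factor out: x = 7^2 · u with u = 10/3 a unit in ℤ_7. Expand u iteratively via a_{v+i} = u_i mod 7, u_{i+1} = (u_i − a_{v+i})/7:
  u_0 = 10/3;  a_2 = 1;  u_1 = (u_0 − 1)/7 = 1/3
  u_1 = 1/3;  a_3 = 5;  u_2 = (u_1 − 5)/7 = -2/3
  u_2 = -2/3;  a_4 = 4;  u_3 = (u_2 − 4)/7 = -2/3
  u_3 = -2/3;  a_5 = 4;  u_4 = (u_3 − 4)/7 = -2/3
Digits: (0, 0, 1, 5, 4, 4).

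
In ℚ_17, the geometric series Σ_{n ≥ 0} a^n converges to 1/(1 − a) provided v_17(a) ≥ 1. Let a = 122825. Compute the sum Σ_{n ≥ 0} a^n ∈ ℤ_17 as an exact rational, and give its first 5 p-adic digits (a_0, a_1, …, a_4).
Σ a^n = 1/(1 − a) = -1/122824;  first 5 digits = (1, 0, 0, 8, 1)

v_17(a) = 3 ≥ 1, so the series converges in ℤ_17 to 1/(1 − a) = 1/(1 − 122825) = -1/122824. Expand this rational in ℤ_17: compute digits iteratively via d_i = x_i mod 17, x_{i+1} = (x_i − d_i)/17. The first 5 digits are (1, 0, 0, 8, 1).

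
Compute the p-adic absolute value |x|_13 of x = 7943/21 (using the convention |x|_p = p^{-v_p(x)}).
|7943/21|_13 = 1/169

Step 1 — compute v_13(x) by factoring powers of 13 out of the numerator and denominator: v_13(7943/21) = 2. Step 2 — apply |x|_p = p^{-v_p(x)} = 13^{-2} = 1/169.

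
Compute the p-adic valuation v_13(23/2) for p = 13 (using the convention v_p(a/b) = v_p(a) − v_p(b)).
v_13(23/2) = 0

Factor powers of 13 from the numerator and denominator of the reduced fraction: 23 = 13^0 · 23 and 2 = 13^0 · 2. Apply v_p(a/b) = v_p(a) − v_p(b): v_13(23/2) = 0 − 0 = 0.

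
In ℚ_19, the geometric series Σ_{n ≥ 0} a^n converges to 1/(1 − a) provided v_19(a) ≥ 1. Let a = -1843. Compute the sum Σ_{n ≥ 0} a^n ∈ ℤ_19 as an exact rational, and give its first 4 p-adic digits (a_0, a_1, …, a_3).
Σ a^n = 1/(1 − a) = 1/1844;  first 4 digits = (1, 17, 17, 11)

v_19(a) = 1 ≥ 1, so the series converges in ℤ_19 to 1/(1 − a) = 1/(1 − (-1843)) = 1/1844. Expand this rational in ℤ_19: compute digits iteratively via d_i = x_i mod 19, x_{i+1} = (x_i − d_i)/19. The first 4 digits are (1, 17, 17, 11).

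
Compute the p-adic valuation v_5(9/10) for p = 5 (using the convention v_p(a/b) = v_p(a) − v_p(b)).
v_5(9/10) = -1

Factor powers of 5 from the numerator and denominator of the reduced fraction: 9 = 5^0 · 9 and 10 = 5^1 · 2. Apply v_p(a/b) = v_p(a) − v_p(b): v_5(9/10) = 0 − 1 = -1.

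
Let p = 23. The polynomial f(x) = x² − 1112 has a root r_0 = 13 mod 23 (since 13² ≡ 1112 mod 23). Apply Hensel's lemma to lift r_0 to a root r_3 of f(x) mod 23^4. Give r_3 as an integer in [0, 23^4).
r_3 = 215983 (mod 279841)

Hensel's recurrence: r_{i+1} = r_i − f(r_i)·(f′(r_i))^{-1} mod 23^{i+2}, with f′(x) = 2x. Iterate:
  r_0 = 13 (mod 23)
  r_1 = 151 (mod 529)
  r_2 = 9144 (mod 12167)
  r_3 = 215983 (mod 279841)
Final: r_3 = 215983, and one checks f(r_3) ≡ 0 mod 23^4.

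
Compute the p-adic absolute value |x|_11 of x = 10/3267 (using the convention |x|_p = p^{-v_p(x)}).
|10/3267|_11 = 121

Step 1 — compute v_11(x) by factoring powers of 11 out of the numerator and denominator: v_11(10/3267) = -2. Step 2 — apply |x|_p = p^{-v_p(x)} = 11^{2} = 121.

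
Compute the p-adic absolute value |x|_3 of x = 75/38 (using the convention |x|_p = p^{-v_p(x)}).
|75/38|_3 = 1/3

Step 1 — compute v_3(x) by factoring powers of 3 out of the numerator and denominator: v_3(75/38) = 1. Step 2 — apply |x|_p = p^{-v_p(x)} = 3^{-1} = 1/3.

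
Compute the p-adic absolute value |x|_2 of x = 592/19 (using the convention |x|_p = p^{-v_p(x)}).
|592/19|_2 = 1/16

Step 1 — compute v_2(x) by factoring powers of 2 out of the numerator and denominator: v_2(592/19) = 4. Step 2 — apply |x|_p = p^{-v_p(x)} = 2^{-4} = 1/16.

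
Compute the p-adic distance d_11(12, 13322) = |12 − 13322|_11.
d_11(12, 13322) = 1/1331

Step 1 — x − y = 12 − 13322 = -13310. Step 2 — v_11(-13310) = 3 (factor: -13310 = −(11^3 · 10); the sign does not affect v_p). Step 3 — |x − y|_11 = 11^{-3} = 1/1331.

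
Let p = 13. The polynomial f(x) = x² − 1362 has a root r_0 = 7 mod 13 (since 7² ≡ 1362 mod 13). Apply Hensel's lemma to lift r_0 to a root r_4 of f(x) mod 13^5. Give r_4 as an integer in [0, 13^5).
r_4 = 222203 (mod 371293)

Hensel's recurrence: r_{i+1} = r_i − f(r_i)·(f′(r_i))^{-1} mod 13^{i+2}, with f′(x) = 2x. Iterate:
  r_0 = 7 (mod 13)
  r_1 = 137 (mod 169)
  r_2 = 306 (mod 2197)
  r_3 = 22276 (mod 28561)
  r_4 = 222203 (mod 371293)
Final: r_4 = 222203, and one checks f(r_4) ≡ 0 mod 13^5.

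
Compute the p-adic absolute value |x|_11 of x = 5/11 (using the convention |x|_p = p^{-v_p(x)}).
|5/11|_11 = 11

Step 1 — compute v_11(x) by factoring powers of 11 out of the numerator and denominator: v_11(5/11) = -1. Step 2 — apply |x|_p = p^{-v_p(x)} = 11^{1} = 11.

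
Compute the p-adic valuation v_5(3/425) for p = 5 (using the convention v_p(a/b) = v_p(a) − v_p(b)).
v_5(3/425) = -2

Factor powers of 5 from the numerator and denominator of the reduced fraction: 3 = 5^0 · 3 and 425 = 5^2 · 17. Apply v_p(a/b) = v_p(a) − v_p(b): v_5(3/425) = 0 − 2 = -2.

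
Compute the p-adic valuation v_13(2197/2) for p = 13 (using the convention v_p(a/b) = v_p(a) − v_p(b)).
v_13(2197/2) = 3

Factor powers of 13 from the numerator and denominator of the reduced fraction: 2197 = 13^3 · 1 and 2 = 13^0 · 2. Apply v_p(a/b) = v_p(a) − v_p(b): v_13(2197/2) = 3 − 0 = 3.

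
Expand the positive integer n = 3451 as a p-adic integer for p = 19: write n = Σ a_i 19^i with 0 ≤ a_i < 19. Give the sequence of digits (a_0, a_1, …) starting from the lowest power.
(a_0, a_1, …) = (12, 10, 9)

Repeated division by 19 gives the digits low-to-high: 3451 = 12 + 10·19^1 + 9·19^2. Digit sequence: (12, 10, 9).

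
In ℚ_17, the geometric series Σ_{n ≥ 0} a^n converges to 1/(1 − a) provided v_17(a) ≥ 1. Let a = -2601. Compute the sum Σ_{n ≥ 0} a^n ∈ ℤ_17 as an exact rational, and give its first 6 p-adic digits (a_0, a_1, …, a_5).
Σ a^n = 1/(1 − a) = 1/2602;  first 6 digits = (1, 0, 8, 16, 12, 4)

v_17(a) = 2 ≥ 1, so the series converges in ℤ_17 to 1/(1 − a) = 1/(1 − (-2601)) = 1/2602. Expand this rational in ℤ_17: compute digits iteratively via d_i = x_i mod 17, x_{i+1} = (x_i − d_i)/17. The first 6 digits are (1, 0, 8, 16, 12, 4).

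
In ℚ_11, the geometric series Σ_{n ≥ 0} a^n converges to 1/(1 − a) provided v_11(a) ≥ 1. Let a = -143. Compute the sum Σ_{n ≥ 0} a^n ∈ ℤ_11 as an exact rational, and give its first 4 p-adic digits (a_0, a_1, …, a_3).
Σ a^n = 1/(1 − a) = 1/144;  first 4 digits = (1, 9, 2, 7)

v_11(a) = 1 ≥ 1, so the series converges in ℤ_11 to 1/(1 − a) = 1/(1 − (-143)) = 1/144. Expand this rational in ℤ_11: compute digits iteratively via d_i = x_i mod 11, x_{i+1} = (x_i − d_i)/11. The first 4 digits are (1, 9, 2, 7).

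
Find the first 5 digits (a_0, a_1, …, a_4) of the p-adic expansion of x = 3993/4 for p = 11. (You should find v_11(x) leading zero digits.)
(a_0, …, a_4) = (0, 0, 0, 9, 2)

v_11(3993/4) = 3, so a_0 = ... = a_2 = 0. Factor out: x = 11^3 · u with u = 3/4 a unit in ℤ_11. Expand u iteratively via a_{v+i} = u_i mod 11, u_{i+1} = (u_i − a_{v+i})/11:
  u_0 = 3/4;  a_3 = 9;  u_1 = (u_0 − 9)/11 = -3/4
  u_1 = -3/4;  a_4 = 2;  u_2 = (u_1 − 2)/11 = -1/4
Digits: (0, 0, 0, 9, 2).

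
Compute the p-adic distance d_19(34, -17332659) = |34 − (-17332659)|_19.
d_19(34, -17332659) = 1/2476099

Step 1 — x − y = 34 − (-17332659) = 17332693. Step 2 — v_19(17332693) = 5 (factor: 17332693 = (19^5 · 7); the sign does not affect v_p). Step 3 — |x − y|_19 = 19^{-5} = 1/2476099.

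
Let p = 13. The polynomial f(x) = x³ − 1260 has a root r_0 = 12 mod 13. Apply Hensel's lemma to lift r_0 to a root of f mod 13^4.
r_3 = 22333 (mod 28561)

Hensel: r_{i+1} = r_i − f(r_i)/f′(r_i) mod 13^{i+2}, where f′(x) = 3x². Iterate:
  r_0 = 12 (mod 13)
  r_1 = 25 (mod 169)
  r_2 = 363 (mod 2197)
  r_3 = 22333 (mod 28561)
Final: r = 22333 with f(r) ≡ 0 mod 13^4.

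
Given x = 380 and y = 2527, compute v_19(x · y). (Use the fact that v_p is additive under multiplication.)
v_19(960260) = 3

v_p(x) = 1 (factor: 380 = 19^1 · 20); v_p(y) = 2 (factor: 2527 = 19^2 · 7). Additivity: v_p(xy) = v_p(x) + v_p(y) = 1 + 2 = 3. (Direct check: xy = 960260 = 19^3 · (140).)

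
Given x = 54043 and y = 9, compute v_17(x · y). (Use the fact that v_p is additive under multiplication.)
v_17(486387) = 3

v_p(x) = 3 (factor: 54043 = 17^3 · 11); v_p(y) = 0 (factor: 9 = 17^0 · 9). Additivity: v_p(xy) = v_p(x) + v_p(y) = 3 + 0 = 3. (Direct check: xy = 486387 = 17^3 · (99).)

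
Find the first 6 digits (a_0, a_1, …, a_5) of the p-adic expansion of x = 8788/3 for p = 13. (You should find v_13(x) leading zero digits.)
(a_0, …, a_5) = (0, 0, 0, 10, 8, 8)

v_13(8788/3) = 3, so a_0 = ... = a_2 = 0. Factor out: x = 13^3 · u with u = 4/3 a unit in ℤ_13. Expand u iteratively via a_{v+i} = u_i mod 13, u_{i+1} = (u_i − a_{v+i})/13:
  u_0 = 4/3;  a_3 = 10;  u_1 = (u_0 − 10)/13 = -2/3
  u_1 = -2/3;  a_4 = 8;  u_2 = (u_1 − 8)/13 = -2/3
  u_2 = -2/3;  a_5 = 8;  u_3 = (u_2 − 8)/13 = -2/3
Digits: (0, 0, 0, 10, 8, 8).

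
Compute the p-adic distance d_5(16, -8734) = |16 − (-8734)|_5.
d_5(16, -8734) = 1/625

Step 1 — x − y = 16 − (-8734) = 8750. Step 2 — v_5(8750) = 4 (factor: 8750 = (5^4 · 14); the sign does not affect v_p). Step 3 — |x − y|_5 = 5^{-4} = 1/625.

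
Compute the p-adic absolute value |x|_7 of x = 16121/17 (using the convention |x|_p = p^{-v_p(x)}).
|16121/17|_7 = 1/343

Step 1 — compute v_7(x) by factoring powers of 7 out of the numerator and denominator: v_7(16121/17) = 3. Step 2 — apply |x|_p = p^{-v_p(x)} = 7^{-3} = 1/343.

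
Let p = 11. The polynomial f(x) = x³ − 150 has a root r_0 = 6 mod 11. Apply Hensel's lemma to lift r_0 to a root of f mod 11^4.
r_3 = 6331 (mod 14641)

Hensel: r_{i+1} = r_i − f(r_i)/f′(r_i) mod 11^{i+2}, where f′(x) = 3x². Iterate:
  r_0 = 6 (mod 11)
  r_1 = 39 (mod 121)
  r_2 = 1007 (mod 1331)
  r_3 = 6331 (mod 14641)
Final: r = 6331 with f(r) ≡ 0 mod 11^4.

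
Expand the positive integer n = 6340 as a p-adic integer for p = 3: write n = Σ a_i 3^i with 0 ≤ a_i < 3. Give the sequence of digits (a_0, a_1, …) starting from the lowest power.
(a_0, a_1, …) = (1, 1, 2, 0, 0, 2, 2, 2)

Repeated division by 3 gives the digits low-to-high: 6340 = 1 + 1·3^1 + 2·3^2 + 2·3^5 + 2·3^6 + 2·3^7. Digit sequence: (1, 1, 2, 0, 0, 2, 2, 2).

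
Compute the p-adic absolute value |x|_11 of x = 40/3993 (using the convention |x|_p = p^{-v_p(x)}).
|40/3993|_11 = 1331

Step 1 — compute v_11(x) by factoring powers of 11 out of the numerator and denominator: v_11(40/3993) = -3. Step 2 — apply |x|_p = p^{-v_p(x)} = 11^{3} = 1331.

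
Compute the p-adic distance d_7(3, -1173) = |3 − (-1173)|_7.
d_7(3, -1173) = 1/49

Step 1 — x − y = 3 − (-1173) = 1176. Step 2 — v_7(1176) = 2 (factor: 1176 = (7^2 · 24); the sign does not affect v_p). Step 3 — |x − y|_7 = 7^{-2} = 1/49.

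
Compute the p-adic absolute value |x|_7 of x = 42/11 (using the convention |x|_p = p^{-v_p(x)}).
|42/11|_7 = 1/7

Step 1 — compute v_7(x) by factoring powers of 7 out of the numerator and denominator: v_7(42/11) = 1. Step 2 — apply |x|_p = p^{-v_p(x)} = 7^{-1} = 1/7.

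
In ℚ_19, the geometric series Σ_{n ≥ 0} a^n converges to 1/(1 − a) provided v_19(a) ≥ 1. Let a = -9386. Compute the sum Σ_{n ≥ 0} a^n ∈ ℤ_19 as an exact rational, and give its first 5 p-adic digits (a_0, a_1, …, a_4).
Σ a^n = 1/(1 − a) = 1/9387;  first 5 digits = (1, 0, 12, 17, 10)

v_19(a) = 2 ≥ 1, so the series converges in ℤ_19 to 1/(1 − a) = 1/(1 − (-9386)) = 1/9387. Expand this rational in ℤ_19: compute digits iteratively via d_i = x_i mod 19, x_{i+1} = (x_i − d_i)/19. The first 5 digits are (1, 0, 12, 17, 10).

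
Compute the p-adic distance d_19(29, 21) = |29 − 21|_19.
d_19(29, 21) = 1

Step 1 — x − y = 29 − 21 = 8. Step 2 — v_19(8) = 0 (factor: 8 = (19^0 · 8); the sign does not affect v_p). Step 3 — |x − y|_19 = 19^{0} = 1.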